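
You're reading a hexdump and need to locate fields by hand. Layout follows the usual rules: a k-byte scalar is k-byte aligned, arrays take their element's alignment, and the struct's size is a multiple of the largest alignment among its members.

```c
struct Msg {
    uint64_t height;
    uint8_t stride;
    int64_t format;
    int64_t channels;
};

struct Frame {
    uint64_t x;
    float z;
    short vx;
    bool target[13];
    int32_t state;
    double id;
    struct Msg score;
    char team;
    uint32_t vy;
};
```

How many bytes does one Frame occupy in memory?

Msg: 0..8  height  (8B, 8-aligned); 8..9  stride  (1B, 1-aligned); 9..16  -- padding (7B); 16..24  format  (8B, 8-aligned); 24..32  channels  (8B, 8-aligned); sizeof = 32, alignof = 8
0..8  x  (8B, 8-aligned)
8..12  z  (4B, 4-aligned)
12..14  vx  (2B, 2-aligned)
14..27  target  (13B, 1-aligned)
27..28  -- padding (1B)
28..32  state  (4B, 4-aligned)
32..40  id  (8B, 8-aligned)
40..72  score  (32B, 8-aligned)
72..73  team  (1B, 1-aligned)
73..76  -- padding (3B)
76..80  vy  (4B, 4-aligned)
sizeof = 80, alignof = 8

80 bytes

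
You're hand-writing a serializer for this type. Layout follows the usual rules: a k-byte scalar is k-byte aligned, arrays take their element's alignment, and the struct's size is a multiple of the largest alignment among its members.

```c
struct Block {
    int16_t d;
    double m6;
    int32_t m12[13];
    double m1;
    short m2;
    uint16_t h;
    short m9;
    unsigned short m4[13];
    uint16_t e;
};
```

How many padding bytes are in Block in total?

16

@0: d [2B, align 2] → 2
+6 pad (align 8)
@8: m6 [8B, align 8] → 16
@16: m12 [52B, align 4] → 68
+4 pad (align 8)
@72: m1 [8B, align 8] → 80
@80: m2 [2B, align 2] → 82
@82: h [2B, align 2] → 84
@84: m9 [2B, align 2] → 86
@86: m4 [26B, align 2] → 112
@112: e [2B, align 2] → 114
+6 tail pad (align 8)
size 120, align 8
data bytes 104, size 120 → padding 16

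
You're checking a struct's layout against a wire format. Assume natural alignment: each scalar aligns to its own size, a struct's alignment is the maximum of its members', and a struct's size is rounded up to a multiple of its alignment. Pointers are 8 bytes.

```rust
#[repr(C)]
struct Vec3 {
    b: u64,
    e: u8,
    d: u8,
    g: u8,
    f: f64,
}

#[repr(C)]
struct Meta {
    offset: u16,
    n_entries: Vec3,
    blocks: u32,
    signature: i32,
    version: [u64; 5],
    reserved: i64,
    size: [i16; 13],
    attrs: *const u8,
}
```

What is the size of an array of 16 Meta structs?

Vec3: b at 0 (size 8, align 8) → ends 8; e at 8 (size 1, align 1) → ends 9; d at 9 (size 1, align 1) → ends 10; g at 10 (size 1, align 1) → ends 11; pad 5 to align 8 for f; f at 16 (size 8, align 8) → ends 24; total 24 bytes, alignment 8
offset at 0 (size 2, align 2) → ends 2
pad 6 to align 8 for n_entries
n_entries at 8 (size 24, align 8) → ends 32
blocks at 32 (size 4, align 4) → ends 36
signature at 36 (size 4, align 4) → ends 40
version at 40 (size 40, align 8) → ends 80
reserved at 80 (size 8, align 8) → ends 88
size at 88 (size 26, align 2) → ends 114
pad 6 to align 8 for attrs
attrs at 120 (size 8, align 8) → ends 128
total 128 bytes, alignment 8
array of 16: 16 × 128 = 2048

2048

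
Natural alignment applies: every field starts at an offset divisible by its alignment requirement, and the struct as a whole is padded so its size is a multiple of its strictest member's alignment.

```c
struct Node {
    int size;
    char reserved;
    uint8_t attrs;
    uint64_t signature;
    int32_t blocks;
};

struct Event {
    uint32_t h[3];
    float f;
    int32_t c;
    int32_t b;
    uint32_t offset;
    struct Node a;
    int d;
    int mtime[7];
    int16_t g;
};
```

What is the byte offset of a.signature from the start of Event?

40

Node: @0: size [4B, align 4] → 4; @4: reserved [1B, align 1] → 5; @5: attrs [1B, align 1] → 6; +2 pad (align 8); @8: signature [8B, align 8] → 16; @16: blocks [4B, align 4] → 20; +4 tail pad (align 8); size 24, align 8
@0: h [12B, align 4] → 12
@12: f [4B, align 4] → 16
@16: c [4B, align 4] → 20
@20: b [4B, align 4] → 24
@24: offset [4B, align 4] → 28
+4 pad (align 8)
@32: a [24B, align 8] → 56
within Node: signature at 8
32 + 8 = 40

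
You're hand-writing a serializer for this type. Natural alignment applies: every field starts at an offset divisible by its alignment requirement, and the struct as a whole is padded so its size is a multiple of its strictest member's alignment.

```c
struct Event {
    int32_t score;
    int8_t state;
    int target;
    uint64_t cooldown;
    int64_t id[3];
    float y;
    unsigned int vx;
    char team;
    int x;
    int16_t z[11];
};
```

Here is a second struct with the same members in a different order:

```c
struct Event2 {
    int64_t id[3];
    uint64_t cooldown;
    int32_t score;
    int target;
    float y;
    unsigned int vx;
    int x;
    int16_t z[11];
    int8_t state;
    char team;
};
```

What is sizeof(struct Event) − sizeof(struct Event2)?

score at 0 (size 4, align 4) → ends 4
state at 4 (size 1, align 1) → ends 5
pad 3 to align 4 for target
target at 8 (size 4, align 4) → ends 12
pad 4 to align 8 for cooldown
cooldown at 16 (size 8, align 8) → ends 24
id at 24 (size 24, align 8) → ends 48
y at 48 (size 4, align 4) → ends 52
vx at 52 (size 4, align 4) → ends 56
team at 56 (size 1, align 1) → ends 57
pad 3 to align 4 for x
x at 60 (size 4, align 4) → ends 64
z at 64 (size 22, align 2) → ends 86
tail pad 2 to reach multiple of 8
total 88 bytes, alignment 8
— Event2 —
id at 0 (size 24, align 8) → ends 24
cooldown at 24 (size 8, align 8) → ends 32
score at 32 (size 4, align 4) → ends 36
target at 36 (size 4, align 4) → ends 40
y at 40 (size 4, align 4) → ends 44
vx at 44 (size 4, align 4) → ends 48
x at 48 (size 4, align 4) → ends 52
z at 52 (size 22, align 2) → ends 74
state at 74 (size 1, align 1) → ends 75
team at 75 (size 1, align 1) → ends 76
tail pad 4 to reach multiple of 8
total 80 bytes, alignment 8
88 − 80 = 8

8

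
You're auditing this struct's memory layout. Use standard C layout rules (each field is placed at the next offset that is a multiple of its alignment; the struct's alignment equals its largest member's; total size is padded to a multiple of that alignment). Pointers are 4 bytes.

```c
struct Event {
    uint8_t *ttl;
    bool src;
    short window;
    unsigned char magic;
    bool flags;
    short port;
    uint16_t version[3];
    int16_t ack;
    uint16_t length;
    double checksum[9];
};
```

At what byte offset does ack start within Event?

18

@0: ttl [4B, align 4] → 4
@4: src [1B, align 1] → 5
+1 pad (align 2)
@6: window [2B, align 2] → 8
@8: magic [1B, align 1] → 9
@9: flags [1B, align 1] → 10
@10: port [2B, align 2] → 12
@12: version [6B, align 2] → 18
@18: ack [2B, align 2] → 20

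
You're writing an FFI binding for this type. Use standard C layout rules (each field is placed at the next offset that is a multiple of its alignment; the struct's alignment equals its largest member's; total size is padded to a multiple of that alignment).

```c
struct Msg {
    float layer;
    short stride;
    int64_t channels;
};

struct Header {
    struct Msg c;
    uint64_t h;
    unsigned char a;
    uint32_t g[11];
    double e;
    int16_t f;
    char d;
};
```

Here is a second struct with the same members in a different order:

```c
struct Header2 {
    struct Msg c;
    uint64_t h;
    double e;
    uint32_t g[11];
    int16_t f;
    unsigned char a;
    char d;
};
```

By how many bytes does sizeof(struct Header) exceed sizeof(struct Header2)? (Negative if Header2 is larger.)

Msg: layer at 0 (size 4, align 4) → ends 4; stride at 4 (size 2, align 2) → ends 6; pad 2 to align 8 for channels; channels at 8 (size 8, align 8) → ends 16; total 16 bytes, alignment 8
c at 0 (size 16, align 8) → ends 16
h at 16 (size 8, align 8) → ends 24
a at 24 (size 1, align 1) → ends 25
pad 3 to align 4 for g
g at 28 (size 44, align 4) → ends 72
e at 72 (size 8, align 8) → ends 80
f at 80 (size 2, align 2) → ends 82
d at 82 (size 1, align 1) → ends 83
tail pad 5 to reach multiple of 8
total 88 bytes, alignment 8
— Header2 —
c at 0 (size 16, align 8) → ends 16
h at 16 (size 8, align 8) → ends 24
e at 24 (size 8, align 8) → ends 32
g at 32 (size 44, align 4) → ends 76
f at 76 (size 2, align 2) → ends 78
a at 78 (size 1, align 1) → ends 79
d at 79 (size 1, align 1) → ends 80
total 80 bytes, alignment 8
88 − 80 = 8

8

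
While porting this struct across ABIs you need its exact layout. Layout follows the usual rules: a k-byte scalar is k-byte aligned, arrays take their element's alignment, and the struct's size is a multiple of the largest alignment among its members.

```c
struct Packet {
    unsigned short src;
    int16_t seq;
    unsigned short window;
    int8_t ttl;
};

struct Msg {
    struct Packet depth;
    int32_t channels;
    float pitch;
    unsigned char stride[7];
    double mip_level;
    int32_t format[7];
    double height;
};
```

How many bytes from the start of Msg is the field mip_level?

24

Packet: src at 0 (size 2, align 2) → ends 2; seq at 2 (size 2, align 2) → ends 4; window at 4 (size 2, align 2) → ends 6; ttl at 6 (size 1, align 1) → ends 7; tail pad 1 to reach multiple of 2; total 8 bytes, alignment 2
depth at 0 (size 8, align 2) → ends 8
channels at 8 (size 4, align 4) → ends 12
pitch at 12 (size 4, align 4) → ends 16
stride at 16 (size 7, align 1) → ends 23
pad 1 to align 8 for mip_level
mip_level at 24 (size 8, align 8) → ends 32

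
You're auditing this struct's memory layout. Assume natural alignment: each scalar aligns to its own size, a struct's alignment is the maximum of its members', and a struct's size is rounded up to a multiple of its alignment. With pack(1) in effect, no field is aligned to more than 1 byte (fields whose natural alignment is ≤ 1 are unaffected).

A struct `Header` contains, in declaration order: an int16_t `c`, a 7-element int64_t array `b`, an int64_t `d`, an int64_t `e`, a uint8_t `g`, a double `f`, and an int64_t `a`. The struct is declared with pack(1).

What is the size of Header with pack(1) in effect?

91

0..2  c  (2B, 1-aligned)
2..58  b  (56B, 1-aligned)
58..66  d  (8B, 1-aligned)
66..74  e  (8B, 1-aligned)
74..75  g  (1B, 1-aligned)
75..83  f  (8B, 1-aligned)
83..91  a  (8B, 1-aligned)
sizeof = 91, alignof = 1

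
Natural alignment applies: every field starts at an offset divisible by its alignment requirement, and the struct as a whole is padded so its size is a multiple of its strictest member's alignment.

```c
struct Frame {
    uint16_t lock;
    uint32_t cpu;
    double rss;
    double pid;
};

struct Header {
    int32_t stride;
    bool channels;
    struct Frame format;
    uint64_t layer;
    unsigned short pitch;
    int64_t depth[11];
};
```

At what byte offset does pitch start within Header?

Frame: @0: lock [2B, align 2] → 2; +2 pad (align 4); @4: cpu [4B, align 4] → 8; @8: rss [8B, align 8] → 16; @16: pid [8B, align 8] → 24; size 24, align 8
@0: stride [4B, align 4] → 4
@4: channels [1B, align 1] → 5
+3 pad (align 8)
@8: format [24B, align 8] → 32
@32: layer [8B, align 8] → 40
@40: pitch [2B, align 2] → 42

40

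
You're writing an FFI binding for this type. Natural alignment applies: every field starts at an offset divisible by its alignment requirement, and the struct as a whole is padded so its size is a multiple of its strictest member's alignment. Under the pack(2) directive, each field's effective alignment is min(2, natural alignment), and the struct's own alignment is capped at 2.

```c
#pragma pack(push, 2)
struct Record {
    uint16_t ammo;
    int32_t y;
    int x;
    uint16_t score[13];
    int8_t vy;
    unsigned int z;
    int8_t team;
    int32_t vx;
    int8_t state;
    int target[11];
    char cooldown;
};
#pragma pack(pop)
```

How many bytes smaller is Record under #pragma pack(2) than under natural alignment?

8

natural layout:
  @0: ammo [2B, align 2] → 2
  +2 pad (align 4)
  @4: y [4B, align 4] → 8
  @8: x [4B, align 4] → 12
  @12: score [26B, align 2] → 38
  @38: vy [1B, align 1] → 39
  +1 pad (align 4)
  @40: z [4B, align 4] → 44
  @44: team [1B, align 1] → 45
  +3 pad (align 4)
  @48: vx [4B, align 4] → 52
  @52: state [1B, align 1] → 53
  +3 pad (align 4)
  @56: target [44B, align 4] → 100
  @100: cooldown [1B, align 1] → 101
  +3 tail pad (align 4)
  size 104, align 4
packed(2) layout:
  @0: ammo [2B, align 2] → 2
  @2: y [4B, align 2] → 6
  @6: x [4B, align 2] → 10
  @10: score [26B, align 2] → 36
  @36: vy [1B, align 1] → 37
  +1 pad (align 2)
  @38: z [4B, align 2] → 42
  @42: team [1B, align 1] → 43
  +1 pad (align 2)
  @44: vx [4B, align 2] → 48
  @48: state [1B, align 1] → 49
  +1 pad (align 2)
  @50: target [44B, align 2] → 94
  @94: cooldown [1B, align 1] → 95
  +1 tail pad (align 2)
  size 96, align 2
104 − 96 = 8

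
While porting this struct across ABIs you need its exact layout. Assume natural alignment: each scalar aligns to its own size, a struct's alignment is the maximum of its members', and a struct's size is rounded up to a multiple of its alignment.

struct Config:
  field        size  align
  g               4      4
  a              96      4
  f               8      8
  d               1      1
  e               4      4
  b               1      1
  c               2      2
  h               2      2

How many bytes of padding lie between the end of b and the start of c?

0..4  g  (4B, 4-aligned)
4..100  a  (96B, 4-aligned)
100..104  -- padding (4B)
104..112  f  (8B, 8-aligned)
112..113  d  (1B, 1-aligned)
113..116  -- padding (3B)
116..120  e  (4B, 4-aligned)
120..121  b  (1B, 1-aligned)
121..122  -- padding (1B)
122..124  c  (2B, 2-aligned)

1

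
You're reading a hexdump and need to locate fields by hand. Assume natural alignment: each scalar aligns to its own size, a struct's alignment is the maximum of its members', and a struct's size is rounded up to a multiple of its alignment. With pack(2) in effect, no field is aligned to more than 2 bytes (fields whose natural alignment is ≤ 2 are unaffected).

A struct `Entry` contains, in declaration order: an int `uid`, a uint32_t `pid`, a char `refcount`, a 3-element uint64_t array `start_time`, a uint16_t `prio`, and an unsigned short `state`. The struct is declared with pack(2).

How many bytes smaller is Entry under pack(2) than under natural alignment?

10

natural layout:
  0..4  uid  (4B, 4-aligned)
  4..8  pid  (4B, 4-aligned)
  8..9  refcount  (1B, 1-aligned)
  9..16  -- padding (7B)
  16..40  start_time  (24B, 8-aligned)
  40..42  prio  (2B, 2-aligned)
  42..44  state  (2B, 2-aligned)
  44..48  -- tail padding (4B)
  sizeof = 48, alignof = 8
packed(2) layout:
  0..4  uid  (4B, 2-aligned)
  4..8  pid  (4B, 2-aligned)
  8..9  refcount  (1B, 1-aligned)
  9..10  -- padding (1B)
  10..34  start_time  (24B, 2-aligned)
  34..36  prio  (2B, 2-aligned)
  36..38  state  (2B, 2-aligned)
  sizeof = 38, alignof = 2
48 − 38 = 10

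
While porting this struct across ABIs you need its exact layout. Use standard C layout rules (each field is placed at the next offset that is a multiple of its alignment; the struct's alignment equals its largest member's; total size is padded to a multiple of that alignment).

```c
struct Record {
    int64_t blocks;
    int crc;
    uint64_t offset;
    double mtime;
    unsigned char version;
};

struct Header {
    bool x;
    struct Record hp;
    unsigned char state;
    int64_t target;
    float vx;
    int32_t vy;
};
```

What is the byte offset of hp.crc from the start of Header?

16

Record: blocks at 0 (size 8, align 8) → ends 8; crc at 8 (size 4, align 4) → ends 12; pad 4 to align 8 for offset; offset at 16 (size 8, align 8) → ends 24; mtime at 24 (size 8, align 8) → ends 32; version at 32 (size 1, align 1) → ends 33; tail pad 7 to reach multiple of 8; total 40 bytes, alignment 8
x at 0 (size 1, align 1) → ends 1
pad 7 to align 8 for hp
hp at 8 (size 40, align 8) → ends 48
within Record: crc at 8
8 + 8 = 16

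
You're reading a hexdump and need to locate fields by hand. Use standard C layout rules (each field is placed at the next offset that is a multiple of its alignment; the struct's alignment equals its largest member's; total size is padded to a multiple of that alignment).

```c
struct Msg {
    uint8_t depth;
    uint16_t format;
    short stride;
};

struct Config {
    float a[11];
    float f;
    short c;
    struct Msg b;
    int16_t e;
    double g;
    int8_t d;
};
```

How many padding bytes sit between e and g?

6

Msg: 0..1  depth  (1B, 1-aligned); 1..2  -- padding (1B); 2..4  format  (2B, 2-aligned); 4..6  stride  (2B, 2-aligned); sizeof = 6, alignof = 2
0..44  a  (44B, 4-aligned)
44..48  f  (4B, 4-aligned)
48..50  c  (2B, 2-aligned)
50..56  b  (6B, 2-aligned)
56..58  e  (2B, 2-aligned)
58..64  -- padding (6B)
64..72  g  (8B, 8-aligned)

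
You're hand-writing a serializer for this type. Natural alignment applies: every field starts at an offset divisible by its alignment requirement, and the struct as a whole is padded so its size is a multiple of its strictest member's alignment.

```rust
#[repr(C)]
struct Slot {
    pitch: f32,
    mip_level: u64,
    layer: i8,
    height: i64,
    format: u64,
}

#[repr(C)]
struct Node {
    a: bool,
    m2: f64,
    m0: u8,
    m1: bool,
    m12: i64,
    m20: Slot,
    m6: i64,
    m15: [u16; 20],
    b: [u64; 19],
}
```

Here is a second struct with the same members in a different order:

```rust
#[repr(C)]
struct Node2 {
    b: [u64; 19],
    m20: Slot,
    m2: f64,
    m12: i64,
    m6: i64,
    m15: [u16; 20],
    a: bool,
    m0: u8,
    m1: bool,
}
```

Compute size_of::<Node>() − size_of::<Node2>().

8

Slot: pitch at 0 (size 4, align 4) → ends 4; pad 4 to align 8 for mip_level; mip_level at 8 (size 8, align 8) → ends 16; layer at 16 (size 1, align 1) → ends 17; pad 7 to align 8 for height; height at 24 (size 8, align 8) → ends 32; format at 32 (size 8, align 8) → ends 40; total 40 bytes, alignment 8
a at 0 (size 1, align 1) → ends 1
pad 7 to align 8 for m2
m2 at 8 (size 8, align 8) → ends 16
m0 at 16 (size 1, align 1) → ends 17
m1 at 17 (size 1, align 1) → ends 18
pad 6 to align 8 for m12
m12 at 24 (size 8, align 8) → ends 32
m20 at 32 (size 40, align 8) → ends 72
m6 at 72 (size 8, align 8) → ends 80
m15 at 80 (size 40, align 2) → ends 120
b at 120 (size 152, align 8) → ends 272
total 272 bytes, alignment 8
— Node2 —
b at 0 (size 152, align 8) → ends 152
m20 at 152 (size 40, align 8) → ends 192
m2 at 192 (size 8, align 8) → ends 200
m12 at 200 (size 8, align 8) → ends 208
m6 at 208 (size 8, align 8) → ends 216
m15 at 216 (size 40, align 2) → ends 256
a at 256 (size 1, align 1) → ends 257
m0 at 257 (size 1, align 1) → ends 258
m1 at 258 (size 1, align 1) → ends 259
tail pad 5 to reach multiple of 8
total 264 bytes, alignment 8
272 − 264 = 8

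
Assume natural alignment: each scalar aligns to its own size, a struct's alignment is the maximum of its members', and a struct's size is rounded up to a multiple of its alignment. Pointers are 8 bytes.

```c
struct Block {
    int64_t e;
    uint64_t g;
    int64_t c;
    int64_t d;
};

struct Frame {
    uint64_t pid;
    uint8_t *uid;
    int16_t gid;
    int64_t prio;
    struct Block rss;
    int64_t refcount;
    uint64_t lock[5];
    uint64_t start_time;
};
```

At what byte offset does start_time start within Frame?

Block: @0: e [8B, align 8] → 8; @8: g [8B, align 8] → 16; @16: c [8B, align 8] → 24; @24: d [8B, align 8] → 32; size 32, align 8
@0: pid [8B, align 8] → 8
@8: uid [8B, align 8] → 16
@16: gid [2B, align 2] → 18
+6 pad (align 8)
@24: prio [8B, align 8] → 32
@32: rss [32B, align 8] → 64
@64: refcount [8B, align 8] → 72
@72: lock [40B, align 8] → 112
@112: start_time [8B, align 8] → 120

112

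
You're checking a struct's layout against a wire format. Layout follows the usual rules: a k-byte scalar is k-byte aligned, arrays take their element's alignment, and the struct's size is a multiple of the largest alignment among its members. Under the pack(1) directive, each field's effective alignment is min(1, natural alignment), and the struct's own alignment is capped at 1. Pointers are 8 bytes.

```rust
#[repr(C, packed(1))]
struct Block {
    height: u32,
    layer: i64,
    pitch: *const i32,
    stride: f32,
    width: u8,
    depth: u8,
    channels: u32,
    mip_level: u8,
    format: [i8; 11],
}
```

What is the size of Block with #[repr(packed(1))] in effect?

0..4  height  (4B, 1-aligned)
4..12  layer  (8B, 1-aligned)
12..20  pitch  (8B, 1-aligned)
20..24  stride  (4B, 1-aligned)
24..25  width  (1B, 1-aligned)
25..26  depth  (1B, 1-aligned)
26..30  channels  (4B, 1-aligned)
30..31  mip_level  (1B, 1-aligned)
31..42  format  (11B, 1-aligned)
sizeof = 42, alignof = 1

42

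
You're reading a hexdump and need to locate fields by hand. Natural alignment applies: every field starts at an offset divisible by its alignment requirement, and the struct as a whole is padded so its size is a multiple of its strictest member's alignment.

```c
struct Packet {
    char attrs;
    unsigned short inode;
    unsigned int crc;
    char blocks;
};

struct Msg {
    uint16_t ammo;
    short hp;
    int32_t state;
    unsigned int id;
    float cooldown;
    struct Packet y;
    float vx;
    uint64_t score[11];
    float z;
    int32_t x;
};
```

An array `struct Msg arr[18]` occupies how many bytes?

2304

Packet: 0..1  attrs  (1B, 1-aligned); 1..2  -- padding (1B); 2..4  inode  (2B, 2-aligned); 4..8  crc  (4B, 4-aligned); 8..9  blocks  (1B, 1-aligned); 9..12  -- tail padding (3B); sizeof = 12, alignof = 4
0..2  ammo  (2B, 2-aligned)
2..4  hp  (2B, 2-aligned)
4..8  state  (4B, 4-aligned)
8..12  id  (4B, 4-aligned)
12..16  cooldown  (4B, 4-aligned)
16..28  y  (12B, 4-aligned)
28..32  vx  (4B, 4-aligned)
32..120  score  (88B, 8-aligned)
120..124  z  (4B, 4-aligned)
124..128  x  (4B, 4-aligned)
sizeof = 128, alignof = 8
array of 18: 18 × 128 = 2304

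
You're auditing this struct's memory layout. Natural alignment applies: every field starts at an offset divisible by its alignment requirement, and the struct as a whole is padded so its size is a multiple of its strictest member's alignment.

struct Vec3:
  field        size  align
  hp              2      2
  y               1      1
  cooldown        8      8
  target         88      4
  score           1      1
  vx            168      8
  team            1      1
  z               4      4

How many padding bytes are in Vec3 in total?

0..2  hp  (2B, 2-aligned)
2..3  y  (1B, 1-aligned)
3..8  -- padding (5B)
8..16  cooldown  (8B, 8-aligned)
16..104  target  (88B, 4-aligned)
104..105  score  (1B, 1-aligned)
105..112  -- padding (7B)
112..280  vx  (168B, 8-aligned)
280..281  team  (1B, 1-aligned)
281..284  -- padding (3B)
284..288  z  (4B, 4-aligned)
sizeof = 288, alignof = 8
data bytes 273, size 288 → padding 15

15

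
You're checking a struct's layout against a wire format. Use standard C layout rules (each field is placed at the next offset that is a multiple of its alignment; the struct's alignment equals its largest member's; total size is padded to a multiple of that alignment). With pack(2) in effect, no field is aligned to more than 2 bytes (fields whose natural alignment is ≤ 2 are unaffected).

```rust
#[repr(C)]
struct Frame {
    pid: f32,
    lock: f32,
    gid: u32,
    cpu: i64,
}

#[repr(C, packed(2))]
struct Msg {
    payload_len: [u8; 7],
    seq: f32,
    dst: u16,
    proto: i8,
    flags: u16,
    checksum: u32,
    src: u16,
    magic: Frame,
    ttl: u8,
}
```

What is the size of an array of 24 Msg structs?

1200

Frame: pid at 0 (size 4, align 4) → ends 4; lock at 4 (size 4, align 4) → ends 8; gid at 8 (size 4, align 4) → ends 12; pad 4 to align 8 for cpu; cpu at 16 (size 8, align 8) → ends 24; total 24 bytes, alignment 8
payload_len at 0 (size 7, align 1) → ends 7
pad 1 to align 2 for seq
seq at 8 (size 4, align 2) → ends 12
dst at 12 (size 2, align 2) → ends 14
proto at 14 (size 1, align 1) → ends 15
pad 1 to align 2 for flags
flags at 16 (size 2, align 2) → ends 18
checksum at 18 (size 4, align 2) → ends 22
src at 22 (size 2, align 2) → ends 24
magic at 24 (size 24, align 2) → ends 48
ttl at 48 (size 1, align 1) → ends 49
tail pad 1 to reach multiple of 2
total 50 bytes, alignment 2
array of 24: 24 × 50 = 1200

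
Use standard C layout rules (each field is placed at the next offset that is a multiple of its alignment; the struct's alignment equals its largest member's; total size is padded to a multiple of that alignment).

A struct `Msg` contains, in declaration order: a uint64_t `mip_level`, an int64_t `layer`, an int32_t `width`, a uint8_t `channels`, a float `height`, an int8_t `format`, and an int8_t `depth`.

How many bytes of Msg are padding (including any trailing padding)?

5

0..8  mip_level  (8B, 8-aligned)
8..16  layer  (8B, 8-aligned)
16..20  width  (4B, 4-aligned)
20..21  channels  (1B, 1-aligned)
21..24  -- padding (3B)
24..28  height  (4B, 4-aligned)
28..29  format  (1B, 1-aligned)
29..30  depth  (1B, 1-aligned)
30..32  -- tail padding (2B)
sizeof = 32, alignof = 8
data bytes 27, size 32 → padding 5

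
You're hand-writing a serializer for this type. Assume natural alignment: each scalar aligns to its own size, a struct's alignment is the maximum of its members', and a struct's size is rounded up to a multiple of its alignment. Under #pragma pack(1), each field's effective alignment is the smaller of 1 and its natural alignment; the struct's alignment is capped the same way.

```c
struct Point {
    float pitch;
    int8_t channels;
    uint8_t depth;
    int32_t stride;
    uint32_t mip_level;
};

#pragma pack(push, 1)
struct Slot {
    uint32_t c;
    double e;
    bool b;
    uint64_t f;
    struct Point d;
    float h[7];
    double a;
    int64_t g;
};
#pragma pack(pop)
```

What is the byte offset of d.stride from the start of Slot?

Point: @0: pitch [4B, align 4] → 4; @4: channels [1B, align 1] → 5; @5: depth [1B, align 1] → 6; +2 pad (align 4); @8: stride [4B, align 4] → 12; @12: mip_level [4B, align 4] → 16; size 16, align 4
@0: c [4B, align 1] → 4
@4: e [8B, align 1] → 12
@12: b [1B, align 1] → 13
@13: f [8B, align 1] → 21
@21: d [16B, align 1] → 37
within Point: stride at 8
21 + 8 = 29

29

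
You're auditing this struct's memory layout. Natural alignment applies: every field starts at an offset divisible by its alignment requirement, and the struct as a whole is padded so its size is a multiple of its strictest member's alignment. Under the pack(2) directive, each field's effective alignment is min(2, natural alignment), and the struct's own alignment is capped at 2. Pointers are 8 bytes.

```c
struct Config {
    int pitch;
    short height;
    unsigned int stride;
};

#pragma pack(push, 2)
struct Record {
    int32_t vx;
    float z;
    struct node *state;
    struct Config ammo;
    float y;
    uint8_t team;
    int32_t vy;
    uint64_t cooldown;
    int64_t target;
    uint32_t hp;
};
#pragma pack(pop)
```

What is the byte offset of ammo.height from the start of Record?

20

Config: @0: pitch [4B, align 4] → 4; @4: height [2B, align 2] → 6; +2 pad (align 4); @8: stride [4B, align 4] → 12; size 12, align 4
@0: vx [4B, align 2] → 4
@4: z [4B, align 2] → 8
@8: state [8B, align 2] → 16
@16: ammo [12B, align 2] → 28
within Config: height at 4
16 + 4 = 20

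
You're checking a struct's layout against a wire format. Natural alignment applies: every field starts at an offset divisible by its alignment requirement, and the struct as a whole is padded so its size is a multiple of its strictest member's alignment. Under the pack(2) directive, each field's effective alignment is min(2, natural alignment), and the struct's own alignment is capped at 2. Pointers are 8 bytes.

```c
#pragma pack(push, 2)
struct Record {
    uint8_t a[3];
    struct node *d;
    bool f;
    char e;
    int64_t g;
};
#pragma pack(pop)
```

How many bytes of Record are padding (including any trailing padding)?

1

a at 0 (size 3, align 1) → ends 3
pad 1 to align 2 for d
d at 4 (size 8, align 2) → ends 12
f at 12 (size 1, align 1) → ends 13
e at 13 (size 1, align 1) → ends 14
g at 14 (size 8, align 2) → ends 22
total 22 bytes, alignment 2
data bytes 21, size 22 → padding 1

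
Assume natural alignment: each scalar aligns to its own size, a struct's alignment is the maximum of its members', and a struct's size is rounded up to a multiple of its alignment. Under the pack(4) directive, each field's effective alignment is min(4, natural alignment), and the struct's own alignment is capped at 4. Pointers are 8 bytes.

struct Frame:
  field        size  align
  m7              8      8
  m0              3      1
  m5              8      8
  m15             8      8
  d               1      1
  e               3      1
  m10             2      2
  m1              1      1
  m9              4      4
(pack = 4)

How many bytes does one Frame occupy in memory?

40 bytes

m7 at 0 (size 8, align 4) → ends 8
m0 at 8 (size 3, align 1) → ends 11
pad 1 to align 4 for m5
m5 at 12 (size 8, align 4) → ends 20
m15 at 20 (size 8, align 4) → ends 28
d at 28 (size 1, align 1) → ends 29
e at 29 (size 3, align 1) → ends 32
m10 at 32 (size 2, align 2) → ends 34
m1 at 34 (size 1, align 1) → ends 35
pad 1 to align 4 for m9
m9 at 36 (size 4, align 4) → ends 40
total 40 bytes, alignment 4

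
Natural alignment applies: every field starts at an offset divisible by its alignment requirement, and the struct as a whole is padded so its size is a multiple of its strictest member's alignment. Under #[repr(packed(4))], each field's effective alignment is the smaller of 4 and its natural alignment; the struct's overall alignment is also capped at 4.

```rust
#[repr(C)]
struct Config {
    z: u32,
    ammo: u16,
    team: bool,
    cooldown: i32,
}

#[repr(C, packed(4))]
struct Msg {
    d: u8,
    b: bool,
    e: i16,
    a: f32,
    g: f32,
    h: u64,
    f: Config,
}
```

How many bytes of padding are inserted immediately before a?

0

Config: @0: z [4B, align 4] → 4; @4: ammo [2B, align 2] → 6; @6: team [1B, align 1] → 7; +1 pad (align 4); @8: cooldown [4B, align 4] → 12; size 12, align 4
@0: d [1B, align 1] → 1
@1: b [1B, align 1] → 2
@2: e [2B, align 2] → 4
@4: a [4B, align 4] → 8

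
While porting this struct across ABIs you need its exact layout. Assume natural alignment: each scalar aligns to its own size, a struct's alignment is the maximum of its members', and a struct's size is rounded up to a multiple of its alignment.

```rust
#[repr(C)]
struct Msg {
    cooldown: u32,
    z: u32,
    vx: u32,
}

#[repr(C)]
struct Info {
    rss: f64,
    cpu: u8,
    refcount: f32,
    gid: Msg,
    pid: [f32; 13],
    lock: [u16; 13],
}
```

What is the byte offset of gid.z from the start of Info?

Msg: @0: cooldown [4B, align 4] → 4; @4: z [4B, align 4] → 8; @8: vx [4B, align 4] → 12; size 12, align 4
@0: rss [8B, align 8] → 8
@8: cpu [1B, align 1] → 9
+3 pad (align 4)
@12: refcount [4B, align 4] → 16
@16: gid [12B, align 4] → 28
within Msg: z at 4
16 + 4 = 20

20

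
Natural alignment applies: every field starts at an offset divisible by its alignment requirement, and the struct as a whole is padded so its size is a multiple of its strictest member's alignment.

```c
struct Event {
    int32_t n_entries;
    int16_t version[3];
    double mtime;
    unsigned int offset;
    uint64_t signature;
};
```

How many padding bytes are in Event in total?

10

0..4  n_entries  (4B, 4-aligned)
4..10  version  (6B, 2-aligned)
10..16  -- padding (6B)
16..24  mtime  (8B, 8-aligned)
24..28  offset  (4B, 4-aligned)
28..32  -- padding (4B)
32..40  signature  (8B, 8-aligned)
sizeof = 40, alignof = 8
data bytes 30, size 40 → padding 10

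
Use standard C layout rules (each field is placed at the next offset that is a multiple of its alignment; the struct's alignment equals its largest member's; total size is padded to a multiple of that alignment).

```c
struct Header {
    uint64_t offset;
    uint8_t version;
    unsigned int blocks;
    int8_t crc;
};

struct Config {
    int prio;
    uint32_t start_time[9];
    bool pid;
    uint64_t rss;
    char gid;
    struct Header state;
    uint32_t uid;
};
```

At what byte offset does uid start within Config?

Header: offset at 0 (size 8, align 8) → ends 8; version at 8 (size 1, align 1) → ends 9; pad 3 to align 4 for blocks; blocks at 12 (size 4, align 4) → ends 16; crc at 16 (size 1, align 1) → ends 17; tail pad 7 to reach multiple of 8; total 24 bytes, alignment 8
prio at 0 (size 4, align 4) → ends 4
start_time at 4 (size 36, align 4) → ends 40
pid at 40 (size 1, align 1) → ends 41
pad 7 to align 8 for rss
rss at 48 (size 8, align 8) → ends 56
gid at 56 (size 1, align 1) → ends 57
pad 7 to align 8 for state
state at 64 (size 24, align 8) → ends 88
uid at 88 (size 4, align 4) → ends 92

88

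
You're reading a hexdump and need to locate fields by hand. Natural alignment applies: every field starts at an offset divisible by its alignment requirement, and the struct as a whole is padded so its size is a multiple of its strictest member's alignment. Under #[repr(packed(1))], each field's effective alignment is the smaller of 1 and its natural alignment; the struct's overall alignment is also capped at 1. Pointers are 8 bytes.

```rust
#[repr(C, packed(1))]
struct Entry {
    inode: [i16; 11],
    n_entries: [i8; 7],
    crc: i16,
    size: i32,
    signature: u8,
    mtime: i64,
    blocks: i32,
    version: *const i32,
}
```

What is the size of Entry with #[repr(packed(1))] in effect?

56

inode at 0 (size 22, align 1) → ends 22
n_entries at 22 (size 7, align 1) → ends 29
crc at 29 (size 2, align 1) → ends 31
size at 31 (size 4, align 1) → ends 35
signature at 35 (size 1, align 1) → ends 36
mtime at 36 (size 8, align 1) → ends 44
blocks at 44 (size 4, align 1) → ends 48
version at 48 (size 8, align 1) → ends 56
total 56 bytes, alignment 1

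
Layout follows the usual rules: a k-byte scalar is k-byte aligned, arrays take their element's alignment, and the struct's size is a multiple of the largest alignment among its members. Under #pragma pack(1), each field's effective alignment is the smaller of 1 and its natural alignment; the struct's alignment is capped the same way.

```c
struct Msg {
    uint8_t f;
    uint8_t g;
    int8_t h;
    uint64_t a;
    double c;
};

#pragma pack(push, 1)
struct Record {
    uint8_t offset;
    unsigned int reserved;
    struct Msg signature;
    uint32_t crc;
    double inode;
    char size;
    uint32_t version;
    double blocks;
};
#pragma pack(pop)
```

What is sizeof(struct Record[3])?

162

Msg: f at 0 (size 1, align 1) → ends 1; g at 1 (size 1, align 1) → ends 2; h at 2 (size 1, align 1) → ends 3; pad 5 to align 8 for a; a at 8 (size 8, align 8) → ends 16; c at 16 (size 8, align 8) → ends 24; total 24 bytes, alignment 8
offset at 0 (size 1, align 1) → ends 1
reserved at 1 (size 4, align 1) → ends 5
signature at 5 (size 24, align 1) → ends 29
crc at 29 (size 4, align 1) → ends 33
inode at 33 (size 8, align 1) → ends 41
size at 41 (size 1, align 1) → ends 42
version at 42 (size 4, align 1) → ends 46
blocks at 46 (size 8, align 1) → ends 54
total 54 bytes, alignment 1
array of 3: 3 × 54 = 162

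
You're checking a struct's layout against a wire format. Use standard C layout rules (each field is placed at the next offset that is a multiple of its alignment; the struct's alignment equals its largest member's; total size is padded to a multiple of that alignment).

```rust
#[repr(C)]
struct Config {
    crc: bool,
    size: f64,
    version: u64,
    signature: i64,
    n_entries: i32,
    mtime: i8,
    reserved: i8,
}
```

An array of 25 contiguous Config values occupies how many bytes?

@0: crc [1B, align 1] → 1
+7 pad (align 8)
@8: size [8B, align 8] → 16
@16: version [8B, align 8] → 24
@24: signature [8B, align 8] → 32
@32: n_entries [4B, align 4] → 36
@36: mtime [1B, align 1] → 37
@37: reserved [1B, align 1] → 38
+2 tail pad (align 8)
size 40, align 8
array of 25: 25 × 40 = 1000

1000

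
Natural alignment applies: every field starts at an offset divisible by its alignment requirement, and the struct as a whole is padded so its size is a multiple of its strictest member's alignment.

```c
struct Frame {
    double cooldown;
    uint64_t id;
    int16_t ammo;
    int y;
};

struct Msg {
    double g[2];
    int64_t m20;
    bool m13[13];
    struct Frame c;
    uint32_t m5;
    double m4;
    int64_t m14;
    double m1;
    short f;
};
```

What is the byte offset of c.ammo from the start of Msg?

56

Frame: @0: cooldown [8B, align 8] → 8; @8: id [8B, align 8] → 16; @16: ammo [2B, align 2] → 18; +2 pad (align 4); @20: y [4B, align 4] → 24; size 24, align 8
@0: g [16B, align 8] → 16
@16: m20 [8B, align 8] → 24
@24: m13 [13B, align 1] → 37
+3 pad (align 8)
@40: c [24B, align 8] → 64
within Frame: ammo at 16
40 + 16 = 56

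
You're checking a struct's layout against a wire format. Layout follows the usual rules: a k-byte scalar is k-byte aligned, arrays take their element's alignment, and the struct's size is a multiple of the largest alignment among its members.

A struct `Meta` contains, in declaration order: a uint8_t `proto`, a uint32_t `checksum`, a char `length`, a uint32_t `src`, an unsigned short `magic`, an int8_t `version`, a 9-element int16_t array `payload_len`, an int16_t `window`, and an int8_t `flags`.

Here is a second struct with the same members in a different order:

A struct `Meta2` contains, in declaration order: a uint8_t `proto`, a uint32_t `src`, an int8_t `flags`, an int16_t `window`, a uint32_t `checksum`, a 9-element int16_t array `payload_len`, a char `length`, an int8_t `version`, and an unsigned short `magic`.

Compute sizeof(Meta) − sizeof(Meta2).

4

@0: proto [1B, align 1] → 1
+3 pad (align 4)
@4: checksum [4B, align 4] → 8
@8: length [1B, align 1] → 9
+3 pad (align 4)
@12: src [4B, align 4] → 16
@16: magic [2B, align 2] → 18
@18: version [1B, align 1] → 19
+1 pad (align 2)
@20: payload_len [18B, align 2] → 38
@38: window [2B, align 2] → 40
@40: flags [1B, align 1] → 41
+3 tail pad (align 4)
size 44, align 4
— Meta2 —
@0: proto [1B, align 1] → 1
+3 pad (align 4)
@4: src [4B, align 4] → 8
@8: flags [1B, align 1] → 9
+1 pad (align 2)
@10: window [2B, align 2] → 12
@12: checksum [4B, align 4] → 16
@16: payload_len [18B, align 2] → 34
@34: length [1B, align 1] → 35
@35: version [1B, align 1] → 36
@36: magic [2B, align 2] → 38
+2 tail pad (align 4)
size 40, align 4
44 − 40 = 4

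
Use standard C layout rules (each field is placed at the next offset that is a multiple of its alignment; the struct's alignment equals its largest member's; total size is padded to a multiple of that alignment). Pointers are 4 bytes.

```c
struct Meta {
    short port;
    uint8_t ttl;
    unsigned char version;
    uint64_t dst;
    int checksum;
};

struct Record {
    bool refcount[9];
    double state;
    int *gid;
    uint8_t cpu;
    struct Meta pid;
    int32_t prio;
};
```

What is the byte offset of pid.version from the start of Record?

Meta: @0: port [2B, align 2] → 2; @2: ttl [1B, align 1] → 3; @3: version [1B, align 1] → 4; +4 pad (align 8); @8: dst [8B, align 8] → 16; @16: checksum [4B, align 4] → 20; +4 tail pad (align 8); size 24, align 8
@0: refcount [9B, align 1] → 9
+7 pad (align 8)
@16: state [8B, align 8] → 24
@24: gid [4B, align 4] → 28
@28: cpu [1B, align 1] → 29
+3 pad (align 8)
@32: pid [24B, align 8] → 56
within Meta: version at 3
32 + 3 = 35

35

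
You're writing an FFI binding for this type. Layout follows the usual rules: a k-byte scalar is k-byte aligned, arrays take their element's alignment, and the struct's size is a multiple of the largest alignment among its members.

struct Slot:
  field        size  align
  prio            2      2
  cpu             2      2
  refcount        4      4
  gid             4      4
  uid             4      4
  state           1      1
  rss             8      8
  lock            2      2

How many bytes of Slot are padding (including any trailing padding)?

13

0..2  prio  (2B, 2-aligned)
2..4  cpu  (2B, 2-aligned)
4..8  refcount  (4B, 4-aligned)
8..12  gid  (4B, 4-aligned)
12..16  uid  (4B, 4-aligned)
16..17  state  (1B, 1-aligned)
17..24  -- padding (7B)
24..32  rss  (8B, 8-aligned)
32..34  lock  (2B, 2-aligned)
34..40  -- tail padding (6B)
sizeof = 40, alignof = 8
data bytes 27, size 40 → padding 13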